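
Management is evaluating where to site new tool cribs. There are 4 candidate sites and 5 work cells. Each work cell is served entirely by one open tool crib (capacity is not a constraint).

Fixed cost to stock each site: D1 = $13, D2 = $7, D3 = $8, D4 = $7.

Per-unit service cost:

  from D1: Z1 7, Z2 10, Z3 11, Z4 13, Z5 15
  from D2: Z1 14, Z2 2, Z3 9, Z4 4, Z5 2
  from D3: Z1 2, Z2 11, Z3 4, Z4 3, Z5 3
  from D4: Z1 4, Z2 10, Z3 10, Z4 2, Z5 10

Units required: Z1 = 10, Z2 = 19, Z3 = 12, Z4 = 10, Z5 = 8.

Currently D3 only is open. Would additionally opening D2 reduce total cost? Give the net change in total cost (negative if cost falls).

Yes — net change −172 (cost falls by 172).

Current service cost with {D3}: 331.
Adding D2: each work cell re-picks its cheapest; new service cost 152, saving 179.
Extra fixed cost: 7. Net change = 7 − 179 = -172.
(Totals: 339 → 167.)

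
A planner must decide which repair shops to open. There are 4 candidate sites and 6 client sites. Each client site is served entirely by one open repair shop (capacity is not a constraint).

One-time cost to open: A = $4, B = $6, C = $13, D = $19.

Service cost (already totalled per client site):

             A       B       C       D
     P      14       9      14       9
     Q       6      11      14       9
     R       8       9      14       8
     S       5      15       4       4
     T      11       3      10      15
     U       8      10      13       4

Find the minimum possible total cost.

For any fixed open set, each client site goes to its cheapest open site; total = fixed + service.
{A, B}: P→B 9, Q→A 6, R→A 8, S→A 5, T→B 3, U→A 8. Service 39; fixed 10; total 49.
{A}: P→A 14, Q→A 6, R→A 8, S→A 5, T→A 11, U→A 8. Service 52; fixed 4; total 56.
{A, B, C}: service 38 + fixed 23 = 61
{A, B, C, D}: P→B 9, Q→A 6, R→A 8, S→C 4, T→B 3, U→D 4. Service 34; fixed 42; total 76.
No other subset beats 49.

Minimum total cost: 49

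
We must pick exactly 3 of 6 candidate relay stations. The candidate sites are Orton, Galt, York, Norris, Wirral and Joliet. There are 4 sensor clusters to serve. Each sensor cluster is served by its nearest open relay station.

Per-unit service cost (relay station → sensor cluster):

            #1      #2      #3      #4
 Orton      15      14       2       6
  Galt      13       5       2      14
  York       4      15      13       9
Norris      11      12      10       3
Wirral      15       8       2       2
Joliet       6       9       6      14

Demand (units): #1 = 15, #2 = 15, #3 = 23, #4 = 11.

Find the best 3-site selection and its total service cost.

With exactly 3 open, each sensor cluster uses its cheapest among the chosen.
{Galt, York, Wirral}: #1→York 4·15=60, #2→Galt 5·15=75, #3→Galt 2·23=46, #4→Wirral 2·11=22. Service cost 203.
{Galt, York, Norris}: service cost 214
{Galt, Wirral, Joliet}: service cost 233
Among all 20 size-3 choices, {Galt, York, Wirral} is lowest.

Choose Galt, York and Wirral; total service cost 203.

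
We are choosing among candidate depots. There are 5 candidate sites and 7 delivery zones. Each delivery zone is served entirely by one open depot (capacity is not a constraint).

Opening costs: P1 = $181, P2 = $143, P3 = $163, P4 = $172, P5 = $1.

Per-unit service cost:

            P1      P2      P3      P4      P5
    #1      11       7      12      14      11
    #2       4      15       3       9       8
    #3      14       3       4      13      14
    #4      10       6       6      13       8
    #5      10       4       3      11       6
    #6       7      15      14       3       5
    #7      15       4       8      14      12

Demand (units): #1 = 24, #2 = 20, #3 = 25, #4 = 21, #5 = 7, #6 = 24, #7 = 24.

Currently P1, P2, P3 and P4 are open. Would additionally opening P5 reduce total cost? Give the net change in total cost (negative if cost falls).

Current service cost with {P1, P2, P3, P4}: 618.
Adding P5: each delivery zone re-picks its cheapest; new service cost 618, saving 0.
Extra fixed cost: 1. Net change = 1 − 0 = 1.
(Totals: 1277 → 1278.)

No — net change +1 (cost rises by 1).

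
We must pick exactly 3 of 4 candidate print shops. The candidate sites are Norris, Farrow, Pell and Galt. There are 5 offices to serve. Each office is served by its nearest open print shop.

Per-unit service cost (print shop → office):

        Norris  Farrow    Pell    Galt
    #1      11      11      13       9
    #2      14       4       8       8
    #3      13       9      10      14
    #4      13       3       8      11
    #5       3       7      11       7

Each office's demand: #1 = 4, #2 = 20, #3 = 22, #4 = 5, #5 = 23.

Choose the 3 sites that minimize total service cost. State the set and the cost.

Choose Norris, Farrow and Galt; total service cost 398.

With exactly 3 open, each office uses its cheapest among the chosen.
{Norris, Farrow, Galt}: #1→Galt 9·4=36, #2→Farrow 4·20=80, #3→Farrow 9·22=198, #4→Farrow 3·5=15, #5→Norris 3·23=69. Service cost 398.
{Norris, Farrow, Pell}: service cost 406
{Farrow, Pell, Galt}: service cost 490
Among all 4 size-3 choices, {Norris, Farrow, Galt} is lowest.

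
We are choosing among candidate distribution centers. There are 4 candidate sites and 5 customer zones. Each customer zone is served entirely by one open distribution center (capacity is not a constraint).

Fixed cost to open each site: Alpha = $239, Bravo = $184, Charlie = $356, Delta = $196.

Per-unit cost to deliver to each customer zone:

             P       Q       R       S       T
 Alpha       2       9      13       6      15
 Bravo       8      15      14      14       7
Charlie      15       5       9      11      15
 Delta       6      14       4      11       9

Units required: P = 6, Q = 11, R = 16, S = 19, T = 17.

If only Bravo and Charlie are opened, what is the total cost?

Total cost: 1115

Each customer zone is assigned to its cheapest site among the open ones.
{Bravo, Charlie}: P→Bravo 8·6=48, Q→Charlie 5·11=55, R→Charlie 9·16=144, S→Charlie 11·19=209, T→Bravo 7·17=119. Service 575; fixed 540; total 1115.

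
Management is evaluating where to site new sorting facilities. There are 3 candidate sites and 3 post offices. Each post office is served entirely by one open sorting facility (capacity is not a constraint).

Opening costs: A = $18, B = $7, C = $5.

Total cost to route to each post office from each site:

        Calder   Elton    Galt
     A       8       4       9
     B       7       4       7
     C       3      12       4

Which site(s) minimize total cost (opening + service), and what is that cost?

For any fixed open set, each post office goes to its cheapest open site; total = fixed + service.
{B, C}: Calder→C 3, Elton→B 4, Galt→C 4. Service 11; fixed 12; total 23.
{C}: service 19 + fixed 5 = 24
{B}: Calder→B 7, Elton→B 4, Galt→B 7. Service 18; fixed 7; total 25.
{A, B, C}: service 11 + fixed 30 = 41
(All 7 nonempty subsets were checked; B and C is lowest.)

Open B and C; minimum total cost 23.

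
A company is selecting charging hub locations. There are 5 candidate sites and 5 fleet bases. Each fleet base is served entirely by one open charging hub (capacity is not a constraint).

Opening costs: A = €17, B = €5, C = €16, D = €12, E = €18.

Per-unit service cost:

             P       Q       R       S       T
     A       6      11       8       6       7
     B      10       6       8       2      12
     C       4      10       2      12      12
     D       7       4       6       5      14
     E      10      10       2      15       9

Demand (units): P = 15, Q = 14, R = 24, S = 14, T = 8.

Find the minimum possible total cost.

Minimum total cost: 298

For any fixed open set, each fleet base goes to its cheapest open site; total = fixed + service.
{A, B, C, D}: P→C 4·15=60, Q→D 4·14=56, R→C 2·24=48, S→B 2·14=28, T→A 7·8=56. Service 248; fixed 50; total 298.
{A, B, C}: P→C 4·15=60, Q→B 6·14=84, R→C 2·24=48, S→B 2·14=28, T→A 7·8=56. Service 276; fixed 38; total 314.
{B, C, D, E}: service 264 + fixed 51 = 315
{A, B, C, D, E}: service 248 + fixed 68 = 316
No other subset beats 298.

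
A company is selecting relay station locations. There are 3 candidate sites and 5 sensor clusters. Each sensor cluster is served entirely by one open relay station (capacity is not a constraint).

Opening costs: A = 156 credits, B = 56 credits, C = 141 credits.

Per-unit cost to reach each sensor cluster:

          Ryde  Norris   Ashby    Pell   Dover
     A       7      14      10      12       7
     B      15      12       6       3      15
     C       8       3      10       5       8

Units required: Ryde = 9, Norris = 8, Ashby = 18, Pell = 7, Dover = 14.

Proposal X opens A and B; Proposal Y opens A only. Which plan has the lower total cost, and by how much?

Proposal X: {A, B}: Ryde→A 7·9=63, Norris→B 12·8=96, Ashby→B 6·18=108, Pell→B 3·7=21, Dover→A 7·14=98. Service 386; fixed 212; total 598.
Proposal Y: {A}: Ryde→A 7·9=63, Norris→A 14·8=112, Ashby→A 10·18=180, Pell→A 12·7=84, Dover→A 7·14=98. Service 537; fixed 156; total 693.
Difference: |598 − 693| = 95.

Proposal X is cheaper by 95.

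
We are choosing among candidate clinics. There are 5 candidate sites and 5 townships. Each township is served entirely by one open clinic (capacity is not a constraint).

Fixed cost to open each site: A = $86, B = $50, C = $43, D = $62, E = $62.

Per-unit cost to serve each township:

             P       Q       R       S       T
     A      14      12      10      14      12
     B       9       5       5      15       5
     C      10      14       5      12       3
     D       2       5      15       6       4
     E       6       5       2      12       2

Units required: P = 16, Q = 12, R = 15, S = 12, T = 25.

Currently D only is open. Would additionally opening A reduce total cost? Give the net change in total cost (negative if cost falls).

No — net change +11 (cost rises by 11).

Current service cost with {D}: 489.
Adding A: each township re-picks its cheapest; new service cost 414, saving 75.
Extra fixed cost: 86. Net change = 86 − 75 = 11.
(Totals: 551 → 562.)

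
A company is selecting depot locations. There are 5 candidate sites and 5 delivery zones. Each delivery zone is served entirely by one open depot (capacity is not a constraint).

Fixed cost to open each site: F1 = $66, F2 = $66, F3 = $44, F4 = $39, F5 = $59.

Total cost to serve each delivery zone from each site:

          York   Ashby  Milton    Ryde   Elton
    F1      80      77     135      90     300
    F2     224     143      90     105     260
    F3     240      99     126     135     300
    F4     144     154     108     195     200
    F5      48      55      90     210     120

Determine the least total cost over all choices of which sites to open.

For any fixed open set, each delivery zone goes to its cheapest open site; total = fixed + service.
{F1, F5}: York→F5 48, Ashby→F5 55, Milton→F5 90, Ryde→F1 90, Elton→F5 120. Service 403; fixed 125; total 528.
{F2, F5}: York→F5 48, Ashby→F5 55, Milton→F2 90, Ryde→F2 105, Elton→F5 120. Service 418; fixed 125; total 543.
{F3, F5}: service 448 + fixed 103 = 551
{F1, F2, F3, F4, F5}: York→F5 48, Ashby→F5 55, Milton→F2 90, Ryde→F1 90, Elton→F5 120. Service 403; fixed 274; total 677.
No other subset beats 528.

Minimum total cost: 528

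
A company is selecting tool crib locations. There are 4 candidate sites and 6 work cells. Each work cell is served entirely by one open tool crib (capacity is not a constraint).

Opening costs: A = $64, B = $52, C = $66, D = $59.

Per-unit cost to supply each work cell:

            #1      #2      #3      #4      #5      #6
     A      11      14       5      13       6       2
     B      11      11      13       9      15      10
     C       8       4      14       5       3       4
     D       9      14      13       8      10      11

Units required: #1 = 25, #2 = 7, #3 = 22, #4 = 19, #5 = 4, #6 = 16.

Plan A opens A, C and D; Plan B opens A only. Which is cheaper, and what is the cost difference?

Plan A: {A, C, D}: #1→C 8·25=200, #2→C 4·7=28, #3→A 5·22=110, #4→C 5·19=95, #5→C 3·4=12, #6→A 2·16=32. Service 477; fixed 189; total 666.
Plan B: {A}: #1→A 11·25=275, #2→A 14·7=98, #3→A 5·22=110, #4→A 13·19=247, #5→A 6·4=24, #6→A 2·16=32. Service 786; fixed 64; total 850.
Difference: |666 − 850| = 184.

Plan A is cheaper by 184.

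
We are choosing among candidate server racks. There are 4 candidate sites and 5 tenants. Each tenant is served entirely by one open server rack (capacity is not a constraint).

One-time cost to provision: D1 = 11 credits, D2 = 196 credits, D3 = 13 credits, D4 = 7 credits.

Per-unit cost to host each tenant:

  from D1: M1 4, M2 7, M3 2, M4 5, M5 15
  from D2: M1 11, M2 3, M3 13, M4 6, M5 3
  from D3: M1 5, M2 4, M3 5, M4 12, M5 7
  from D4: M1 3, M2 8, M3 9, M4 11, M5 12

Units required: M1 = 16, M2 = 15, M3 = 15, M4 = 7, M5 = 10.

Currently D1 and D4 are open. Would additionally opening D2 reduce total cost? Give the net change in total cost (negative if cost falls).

Current service cost with {D1, D4}: 338.
Adding D2: each tenant re-picks its cheapest; new service cost 188, saving 150.
Extra fixed cost: 196. Net change = 196 − 150 = 46.
(Totals: 356 → 402.)

No — net change +46 (cost rises by 46).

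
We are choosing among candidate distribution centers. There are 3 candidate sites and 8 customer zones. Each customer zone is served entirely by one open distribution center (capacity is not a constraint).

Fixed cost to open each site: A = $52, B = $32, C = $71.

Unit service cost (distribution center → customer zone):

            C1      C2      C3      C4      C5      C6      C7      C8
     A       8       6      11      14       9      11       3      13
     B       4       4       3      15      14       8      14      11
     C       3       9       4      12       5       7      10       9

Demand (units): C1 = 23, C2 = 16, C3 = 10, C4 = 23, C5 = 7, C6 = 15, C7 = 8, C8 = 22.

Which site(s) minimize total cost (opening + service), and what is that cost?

Open A, B and C; minimum total cost 956.

For any fixed open set, each customer zone goes to its cheapest open site; total = fixed + service.
{A, B, C}: C1→C 3·23=69, C2→B 4·16=64, C3→B 3·10=30, C4→C 12·23=276, C5→C 5·7=35, C6→C 7·15=105, C7→A 3·8=24, C8→C 9·22=198. Service 801; fixed 155; total 956.
{B, C}: service 857 + fixed 103 = 960
{A, C}: service 843 + fixed 123 = 966
{B}: C1→B 4·23=92, C2→B 4·16=64, C3→B 3·10=30, C4→B 15·23=345, C5→B 14·7=98, C6→B 8·15=120, C7→B 14·8=112, C8→B 11·22=242. Service 1103; fixed 32; total 1135.
No other subset beats 956.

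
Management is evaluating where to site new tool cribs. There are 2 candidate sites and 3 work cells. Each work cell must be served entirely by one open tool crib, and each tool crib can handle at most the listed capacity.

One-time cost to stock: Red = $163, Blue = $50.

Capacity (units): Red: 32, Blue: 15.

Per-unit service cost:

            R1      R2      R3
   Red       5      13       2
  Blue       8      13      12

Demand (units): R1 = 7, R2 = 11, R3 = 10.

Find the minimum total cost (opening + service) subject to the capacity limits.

Minimum total cost: 361

Open {Red}: R1→Red 5·7=35, R2→Red 13·11=143, R3→Red 2·10=20.
Loads: Red carries 28/32. Service 198; fixed 163; total 361.
Next best feasible plan costs 411.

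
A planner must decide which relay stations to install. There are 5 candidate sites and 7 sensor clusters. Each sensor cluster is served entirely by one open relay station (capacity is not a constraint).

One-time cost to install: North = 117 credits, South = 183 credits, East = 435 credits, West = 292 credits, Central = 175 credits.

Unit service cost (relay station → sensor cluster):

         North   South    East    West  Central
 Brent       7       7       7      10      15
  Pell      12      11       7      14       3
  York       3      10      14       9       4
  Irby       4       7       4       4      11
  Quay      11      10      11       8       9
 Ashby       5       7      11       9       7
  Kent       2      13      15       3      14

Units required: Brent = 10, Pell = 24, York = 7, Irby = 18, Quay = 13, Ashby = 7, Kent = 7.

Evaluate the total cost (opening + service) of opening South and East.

Each sensor cluster is assigned to its cheapest site among the open ones.
{South, East}: Brent→South 7·10=70, Pell→East 7·24=168, York→South 10·7=70, Irby→East 4·18=72, Quay→South 10·13=130, Ashby→South 7·7=49, Kent→South 13·7=91. Service 650; fixed 618; total 1268.

Total cost: 1268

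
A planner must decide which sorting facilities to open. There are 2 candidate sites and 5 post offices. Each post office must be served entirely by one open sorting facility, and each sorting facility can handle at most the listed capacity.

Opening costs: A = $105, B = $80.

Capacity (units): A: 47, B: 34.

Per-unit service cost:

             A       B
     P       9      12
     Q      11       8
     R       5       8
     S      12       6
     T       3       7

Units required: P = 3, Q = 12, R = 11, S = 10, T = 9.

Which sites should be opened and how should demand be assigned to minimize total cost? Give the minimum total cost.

Open {A, B}: P→A 9·3=27, Q→B 8·12=96, R→A 5·11=55, S→B 6·10=60, T→A 3·9=27.
Loads: A carries 23/47, B carries 22/34. Service 265; fixed 185; total 450.
Next best feasible plan costs 459.

Minimum total cost: 450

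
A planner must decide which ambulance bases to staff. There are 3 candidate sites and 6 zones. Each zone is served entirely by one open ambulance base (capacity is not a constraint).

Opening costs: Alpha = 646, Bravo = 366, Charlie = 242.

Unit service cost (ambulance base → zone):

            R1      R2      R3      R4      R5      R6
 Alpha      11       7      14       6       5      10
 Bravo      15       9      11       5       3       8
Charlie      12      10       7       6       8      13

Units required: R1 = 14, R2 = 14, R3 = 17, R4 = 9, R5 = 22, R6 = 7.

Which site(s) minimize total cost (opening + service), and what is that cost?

Open Charlie only; minimum total cost 990.

For any fixed open set, each zone goes to its cheapest open site; total = fixed + service.
{Charlie}: R1→Charlie 12·14=168, R2→Charlie 10·14=140, R3→Charlie 7·17=119, R4→Charlie 6·9=54, R5→Charlie 8·22=176, R6→Charlie 13·7=91. Service 748; fixed 242; total 990.
{Bravo}: R1→Bravo 15·14=210, R2→Bravo 9·14=126, R3→Bravo 11·17=187, R4→Bravo 5·9=45, R5→Bravo 3·22=66, R6→Bravo 8·7=56. Service 690; fixed 366; total 1056.
{Bravo, Charlie}: R1→Charlie 12·14=168, R2→Bravo 9·14=126, R3→Charlie 7·17=119, R4→Bravo 5·9=45, R5→Bravo 3·22=66, R6→Bravo 8·7=56. Service 580; fixed 608; total 1188.
{Alpha, Bravo, Charlie}: R1→Alpha 11·14=154, R2→Alpha 7·14=98, R3→Charlie 7·17=119, R4→Bravo 5·9=45, R5→Bravo 3·22=66, R6→Bravo 8·7=56. Service 538; fixed 1254; total 1792.
No other subset beats 990.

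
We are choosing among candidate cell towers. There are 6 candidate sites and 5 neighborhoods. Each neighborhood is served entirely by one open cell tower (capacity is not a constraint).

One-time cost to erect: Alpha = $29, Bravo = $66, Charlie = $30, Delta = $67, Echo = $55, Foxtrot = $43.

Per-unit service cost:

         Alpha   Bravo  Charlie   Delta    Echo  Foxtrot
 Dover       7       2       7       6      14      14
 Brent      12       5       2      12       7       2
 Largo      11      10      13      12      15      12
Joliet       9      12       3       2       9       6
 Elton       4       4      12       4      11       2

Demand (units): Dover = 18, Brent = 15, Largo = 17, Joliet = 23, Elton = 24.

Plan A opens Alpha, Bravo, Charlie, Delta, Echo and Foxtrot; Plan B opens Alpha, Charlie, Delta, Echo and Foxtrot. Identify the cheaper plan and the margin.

Plan A is cheaper by 23.

Plan A: {Alpha, Bravo, Charlie, Delta, Echo, Foxtrot}: Dover→Bravo 2·18=36, Brent→Charlie 2·15=30, Largo→Bravo 10·17=170, Joliet→Delta 2·23=46, Elton→Foxtrot 2·24=48. Service 330; fixed 290; total 620.
Plan B: {Alpha, Charlie, Delta, Echo, Foxtrot}: Dover→Delta 6·18=108, Brent→Charlie 2·15=30, Largo→Alpha 11·17=187, Joliet→Delta 2·23=46, Elton→Foxtrot 2·24=48. Service 419; fixed 224; total 643.
Difference: |620 − 643| = 23.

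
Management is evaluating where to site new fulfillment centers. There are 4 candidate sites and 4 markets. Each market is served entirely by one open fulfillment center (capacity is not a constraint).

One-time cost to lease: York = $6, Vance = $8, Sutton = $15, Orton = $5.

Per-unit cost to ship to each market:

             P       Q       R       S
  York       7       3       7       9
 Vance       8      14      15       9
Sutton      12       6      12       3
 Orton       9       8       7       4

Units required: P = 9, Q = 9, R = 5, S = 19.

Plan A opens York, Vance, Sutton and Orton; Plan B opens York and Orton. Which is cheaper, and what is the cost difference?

Plan B is cheaper by 4.

Plan A: {York, Vance, Sutton, Orton}: P→York 7·9=63, Q→York 3·9=27, R→York 7·5=35, S→Sutton 3·19=57. Service 182; fixed 34; total 216.
Plan B: {York, Orton}: P→York 7·9=63, Q→York 3·9=27, R→York 7·5=35, S→Orton 4·19=76. Service 201; fixed 11; total 212.
Difference: |216 − 212| = 4.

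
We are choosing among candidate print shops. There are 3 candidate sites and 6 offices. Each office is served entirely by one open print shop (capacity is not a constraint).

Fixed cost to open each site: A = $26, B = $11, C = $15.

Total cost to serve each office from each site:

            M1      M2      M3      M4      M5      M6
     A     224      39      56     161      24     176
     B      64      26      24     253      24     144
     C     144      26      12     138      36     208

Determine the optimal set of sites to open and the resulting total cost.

For any fixed open set, each office goes to its cheapest open site; total = fixed + service.
{B, C}: M1→B 64, M2→B 26, M3→C 12, M4→C 138, M5→B 24, M6→B 144. Service 408; fixed 26; total 434.
{A, B, C}: M1→B 64, M2→B 26, M3→C 12, M4→C 138, M5→A 24, M6→B 144. Service 408; fixed 52; total 460.
{A, B}: M1→B 64, M2→B 26, M3→B 24, M4→A 161, M5→A 24, M6→B 144. Service 443; fixed 37; total 480.
{B}: M1→B 64, M2→B 26, M3→B 24, M4→B 253, M5→B 24, M6→B 144. Service 535; fixed 11; total 546.
No other subset beats 434.

Open B and C; minimum total cost 434.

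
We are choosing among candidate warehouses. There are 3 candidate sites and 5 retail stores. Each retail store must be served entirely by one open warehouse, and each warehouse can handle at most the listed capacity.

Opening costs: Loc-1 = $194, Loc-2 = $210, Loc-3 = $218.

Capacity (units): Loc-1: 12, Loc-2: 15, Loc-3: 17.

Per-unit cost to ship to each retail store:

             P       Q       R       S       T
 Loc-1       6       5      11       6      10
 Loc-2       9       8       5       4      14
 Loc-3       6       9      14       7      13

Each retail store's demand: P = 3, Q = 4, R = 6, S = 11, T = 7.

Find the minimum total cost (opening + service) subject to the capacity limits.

Open {Loc-2, Loc-3}: P→Loc-3 6·3=18, Q→Loc-2 8·4=32, R→Loc-3 14·6=84, S→Loc-2 4·11=44, T→Loc-3 13·7=91.
Loads: Loc-2 carries 15/15, Loc-3 carries 16/17. Service 269; fixed 428; total 697.
Next best feasible plan costs 710.

Minimum total cost: 697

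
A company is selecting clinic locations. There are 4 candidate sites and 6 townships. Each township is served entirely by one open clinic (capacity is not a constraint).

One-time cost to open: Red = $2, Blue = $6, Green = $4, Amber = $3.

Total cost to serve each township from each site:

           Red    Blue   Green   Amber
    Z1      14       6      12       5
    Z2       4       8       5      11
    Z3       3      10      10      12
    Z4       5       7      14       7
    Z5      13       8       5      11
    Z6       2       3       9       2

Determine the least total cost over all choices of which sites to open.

Minimum total cost: 33

For any fixed open set, each township goes to its cheapest open site; total = fixed + service.
{Red, Green, Amber}: Z1→Amber 5, Z2→Red 4, Z3→Red 3, Z4→Red 5, Z5→Green 5, Z6→Red 2. Service 24; fixed 9; total 33.
{Red, Amber}: service 30 + fixed 5 = 35
{Red, Blue}: Z1→Blue 6, Z2→Red 4, Z3→Red 3, Z4→Red 5, Z5→Blue 8, Z6→Red 2. Service 28; fixed 8; total 36.
{Red, Blue, Green, Amber}: service 24 + fixed 15 = 39
No other subset beats 33.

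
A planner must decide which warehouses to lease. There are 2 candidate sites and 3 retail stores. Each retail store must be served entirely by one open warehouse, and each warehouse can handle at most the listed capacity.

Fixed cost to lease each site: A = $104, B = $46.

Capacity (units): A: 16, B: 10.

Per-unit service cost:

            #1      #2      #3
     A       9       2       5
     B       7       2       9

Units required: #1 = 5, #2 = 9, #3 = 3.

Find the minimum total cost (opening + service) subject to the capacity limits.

Minimum total cost: 218

Open {A, B}: #1→B 7·5=35, #2→A 2·9=18, #3→A 5·3=15.
Loads: A carries 12/16, B carries 5/10. Service 68; fixed 150; total 218.
Next best feasible plan costs 228.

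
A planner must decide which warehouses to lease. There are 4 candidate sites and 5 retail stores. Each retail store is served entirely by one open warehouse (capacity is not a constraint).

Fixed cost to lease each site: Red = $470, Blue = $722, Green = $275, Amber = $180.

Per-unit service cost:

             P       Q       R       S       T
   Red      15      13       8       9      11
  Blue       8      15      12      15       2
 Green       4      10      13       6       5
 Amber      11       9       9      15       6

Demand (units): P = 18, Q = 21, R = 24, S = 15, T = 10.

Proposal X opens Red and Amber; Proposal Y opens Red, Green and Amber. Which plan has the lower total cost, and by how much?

Proposal X: {Red, Amber}: P→Amber 11·18=198, Q→Amber 9·21=189, R→Red 8·24=192, S→Red 9·15=135, T→Amber 6·10=60. Service 774; fixed 650; total 1424.
Proposal Y: {Red, Green, Amber}: P→Green 4·18=72, Q→Amber 9·21=189, R→Red 8·24=192, S→Green 6·15=90, T→Green 5·10=50. Service 593; fixed 925; total 1518.
Difference: |1424 − 1518| = 94.

Proposal X is cheaper by 94.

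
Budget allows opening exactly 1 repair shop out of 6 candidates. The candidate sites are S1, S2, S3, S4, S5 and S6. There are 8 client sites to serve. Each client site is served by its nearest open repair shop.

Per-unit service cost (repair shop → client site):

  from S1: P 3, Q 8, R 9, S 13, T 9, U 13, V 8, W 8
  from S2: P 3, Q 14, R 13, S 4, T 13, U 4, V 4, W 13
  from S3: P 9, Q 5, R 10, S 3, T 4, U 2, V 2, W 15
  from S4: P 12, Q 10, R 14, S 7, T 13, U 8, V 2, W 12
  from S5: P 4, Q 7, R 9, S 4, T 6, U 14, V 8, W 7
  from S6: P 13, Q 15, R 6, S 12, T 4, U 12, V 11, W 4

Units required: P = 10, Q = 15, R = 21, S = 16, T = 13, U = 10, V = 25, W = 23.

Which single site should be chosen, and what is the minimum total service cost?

With exactly 1 open, each client site uses its cheapest among the chosen.
{S3}: P→S3 9·10=90, Q→S3 5·15=75, R→S3 10·21=210, S→S3 3·16=48, T→S3 4·13=52, U→S3 2·10=20, V→S3 2·25=50, W→S3 15·23=345. Service cost 890.
{S5}: service cost 977
{S1}: service cost 1178
Among all 6 size-1 choices, {S3} is lowest.

Choose S3 only; total service cost 890.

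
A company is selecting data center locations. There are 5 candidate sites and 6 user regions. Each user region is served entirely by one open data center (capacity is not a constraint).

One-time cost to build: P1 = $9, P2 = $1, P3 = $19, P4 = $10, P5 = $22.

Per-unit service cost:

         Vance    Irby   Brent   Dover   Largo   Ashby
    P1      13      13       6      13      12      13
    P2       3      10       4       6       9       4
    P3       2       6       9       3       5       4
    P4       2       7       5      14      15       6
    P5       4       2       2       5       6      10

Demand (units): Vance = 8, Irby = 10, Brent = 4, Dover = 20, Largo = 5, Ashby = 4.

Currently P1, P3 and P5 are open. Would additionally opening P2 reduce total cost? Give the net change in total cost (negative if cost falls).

No — net change +1 (cost rises by 1).

Current service cost with {P1, P3, P5}: 145.
Adding P2: each user region re-picks its cheapest; new service cost 145, saving 0.
Extra fixed cost: 1. Net change = 1 − 0 = 1.
(Totals: 195 → 196.)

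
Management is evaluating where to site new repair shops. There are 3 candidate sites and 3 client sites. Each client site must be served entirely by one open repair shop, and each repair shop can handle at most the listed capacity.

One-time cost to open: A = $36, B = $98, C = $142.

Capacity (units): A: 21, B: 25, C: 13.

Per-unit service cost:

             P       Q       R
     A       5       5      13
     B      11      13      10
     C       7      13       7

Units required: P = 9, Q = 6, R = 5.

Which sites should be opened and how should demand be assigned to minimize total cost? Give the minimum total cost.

Minimum total cost: 176

Open {A}: P→A 5·9=45, Q→A 5·6=30, R→A 13·5=65.
Loads: A carries 20/21. Service 140; fixed 36; total 176.
Next best feasible plan costs 259.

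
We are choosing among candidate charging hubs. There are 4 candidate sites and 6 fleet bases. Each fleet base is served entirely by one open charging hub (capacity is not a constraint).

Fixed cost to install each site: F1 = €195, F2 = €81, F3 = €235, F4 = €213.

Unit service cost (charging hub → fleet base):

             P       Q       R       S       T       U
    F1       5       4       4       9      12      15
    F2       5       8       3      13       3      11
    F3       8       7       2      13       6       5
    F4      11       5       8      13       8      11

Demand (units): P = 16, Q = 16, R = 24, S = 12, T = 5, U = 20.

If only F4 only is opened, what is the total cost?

Total cost: 1077

Each fleet base is assigned to its cheapest site among the open ones.
{F4}: P→F4 11·16=176, Q→F4 5·16=80, R→F4 8·24=192, S→F4 13·12=156, T→F4 8·5=40, U→F4 11·20=220. Service 864; fixed 213; total 1077.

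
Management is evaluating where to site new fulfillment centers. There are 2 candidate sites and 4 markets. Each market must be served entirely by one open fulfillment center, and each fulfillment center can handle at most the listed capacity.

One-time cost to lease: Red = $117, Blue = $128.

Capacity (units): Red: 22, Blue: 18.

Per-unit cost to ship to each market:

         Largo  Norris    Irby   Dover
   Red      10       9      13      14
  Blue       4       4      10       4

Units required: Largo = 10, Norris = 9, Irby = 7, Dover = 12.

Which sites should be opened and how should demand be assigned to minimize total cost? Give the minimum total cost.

Open {Red, Blue}: Largo→Blue 4·10=40, Norris→Red 9·9=81, Irby→Blue 10·7=70, Dover→Red 14·12=168.
Loads: Red carries 21/22, Blue carries 17/18. Service 359; fixed 245; total 604.
Next best feasible plan costs 619.

Minimum total cost: 604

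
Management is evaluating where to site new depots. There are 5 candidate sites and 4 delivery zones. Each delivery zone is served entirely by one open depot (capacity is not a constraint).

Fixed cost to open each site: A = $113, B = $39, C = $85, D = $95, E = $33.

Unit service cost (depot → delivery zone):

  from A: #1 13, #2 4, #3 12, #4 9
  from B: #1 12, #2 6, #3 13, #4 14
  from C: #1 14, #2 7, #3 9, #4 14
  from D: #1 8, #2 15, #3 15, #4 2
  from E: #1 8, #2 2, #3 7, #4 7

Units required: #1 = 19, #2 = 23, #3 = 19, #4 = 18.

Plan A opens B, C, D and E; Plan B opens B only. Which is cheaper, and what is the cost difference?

Plan A: {B, C, D, E}: #1→D 8·19=152, #2→E 2·23=46, #3→E 7·19=133, #4→D 2·18=36. Service 367; fixed 252; total 619.
Plan B: {B}: #1→B 12·19=228, #2→B 6·23=138, #3→B 13·19=247, #4→B 14·18=252. Service 865; fixed 39; total 904.
Difference: |619 − 904| = 285.

Plan A is cheaper by 285.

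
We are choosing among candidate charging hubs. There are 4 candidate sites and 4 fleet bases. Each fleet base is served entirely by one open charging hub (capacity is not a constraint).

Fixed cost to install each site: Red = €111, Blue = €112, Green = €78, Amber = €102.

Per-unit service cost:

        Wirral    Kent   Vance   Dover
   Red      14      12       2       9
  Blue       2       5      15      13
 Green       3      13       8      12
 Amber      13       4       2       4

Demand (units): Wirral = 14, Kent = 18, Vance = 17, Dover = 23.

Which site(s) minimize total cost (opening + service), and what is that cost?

For any fixed open set, each fleet base goes to its cheapest open site; total = fixed + service.
{Green, Amber}: Wirral→Green 3·14=42, Kent→Amber 4·18=72, Vance→Amber 2·17=34, Dover→Amber 4·23=92. Service 240; fixed 180; total 420.
{Blue, Amber}: Wirral→Blue 2·14=28, Kent→Amber 4·18=72, Vance→Amber 2·17=34, Dover→Amber 4·23=92. Service 226; fixed 214; total 440.
{Amber}: service 380 + fixed 102 = 482
{Red, Blue, Green, Amber}: Wirral→Blue 2·14=28, Kent→Amber 4·18=72, Vance→Red 2·17=34, Dover→Amber 4·23=92. Service 226; fixed 403; total 629.
No other subset beats 420.

Open Green and Amber; minimum total cost 420.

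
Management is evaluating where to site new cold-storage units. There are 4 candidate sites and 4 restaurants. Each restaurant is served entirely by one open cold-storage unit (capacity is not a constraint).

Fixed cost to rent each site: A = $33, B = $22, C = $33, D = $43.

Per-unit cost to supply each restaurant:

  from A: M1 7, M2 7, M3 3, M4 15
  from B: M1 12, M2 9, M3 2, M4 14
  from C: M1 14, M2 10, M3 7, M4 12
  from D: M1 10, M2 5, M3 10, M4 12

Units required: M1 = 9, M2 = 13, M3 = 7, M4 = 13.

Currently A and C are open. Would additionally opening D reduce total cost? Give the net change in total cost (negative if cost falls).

Current service cost with {A, C}: 331.
Adding D: each restaurant re-picks its cheapest; new service cost 305, saving 26.
Extra fixed cost: 43. Net change = 43 − 26 = 17.
(Totals: 397 → 414.)

No — net change +17 (cost rises by 17).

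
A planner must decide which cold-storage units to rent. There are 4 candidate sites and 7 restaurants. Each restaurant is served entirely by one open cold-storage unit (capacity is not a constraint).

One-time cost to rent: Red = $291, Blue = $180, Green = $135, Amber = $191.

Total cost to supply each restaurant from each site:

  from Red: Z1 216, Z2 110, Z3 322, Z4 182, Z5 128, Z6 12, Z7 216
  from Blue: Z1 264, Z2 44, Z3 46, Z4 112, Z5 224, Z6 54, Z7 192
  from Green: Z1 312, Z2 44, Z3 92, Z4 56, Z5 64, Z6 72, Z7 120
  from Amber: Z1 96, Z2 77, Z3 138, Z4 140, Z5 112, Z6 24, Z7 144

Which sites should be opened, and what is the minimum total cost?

For any fixed open set, each restaurant goes to its cheapest open site; total = fixed + service.
{Green, Amber}: Z1→Amber 96, Z2→Green 44, Z3→Green 92, Z4→Green 56, Z5→Green 64, Z6→Amber 24, Z7→Green 120. Service 496; fixed 326; total 822.
{Green}: service 760 + fixed 135 = 895
{Amber}: Z1→Amber 96, Z2→Amber 77, Z3→Amber 138, Z4→Amber 140, Z5→Amber 112, Z6→Amber 24, Z7→Amber 144. Service 731; fixed 191; total 922.
{Red, Blue, Green, Amber}: Z1→Amber 96, Z2→Blue 44, Z3→Blue 46, Z4→Green 56, Z5→Green 64, Z6→Red 12, Z7→Green 120. Service 438; fixed 797; total 1235.
(All 15 nonempty subsets were checked; Green and Amber is lowest.)

Open Green and Amber; minimum total cost 822.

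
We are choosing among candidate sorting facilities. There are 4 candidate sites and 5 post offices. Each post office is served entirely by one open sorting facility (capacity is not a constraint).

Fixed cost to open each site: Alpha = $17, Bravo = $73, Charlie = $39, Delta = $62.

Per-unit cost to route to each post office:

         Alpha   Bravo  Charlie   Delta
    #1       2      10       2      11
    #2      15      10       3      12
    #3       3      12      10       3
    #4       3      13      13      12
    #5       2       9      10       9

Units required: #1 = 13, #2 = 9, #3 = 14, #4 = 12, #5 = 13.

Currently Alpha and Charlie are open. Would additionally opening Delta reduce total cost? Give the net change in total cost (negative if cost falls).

Current service cost with {Alpha, Charlie}: 157.
Adding Delta: each post office re-picks its cheapest; new service cost 157, saving 0.
Extra fixed cost: 62. Net change = 62 − 0 = 62.
(Totals: 213 → 275.)

No — net change +62 (cost rises by 62).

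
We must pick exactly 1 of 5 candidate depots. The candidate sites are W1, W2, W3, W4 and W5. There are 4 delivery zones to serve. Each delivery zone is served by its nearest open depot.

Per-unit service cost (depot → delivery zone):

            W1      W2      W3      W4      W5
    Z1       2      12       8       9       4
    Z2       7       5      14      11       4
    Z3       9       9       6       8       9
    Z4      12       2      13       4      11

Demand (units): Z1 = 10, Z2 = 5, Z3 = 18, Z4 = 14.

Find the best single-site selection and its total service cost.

With exactly 1 open, each delivery zone uses its cheapest among the chosen.
{W2}: Z1→W2 12·10=120, Z2→W2 5·5=25, Z3→W2 9·18=162, Z4→W2 2·14=28. Service cost 335.
{W4}: service cost 345
{W5}: service cost 376
Among all 5 size-1 choices, {W2} is lowest.

Choose W2 only; total service cost 335.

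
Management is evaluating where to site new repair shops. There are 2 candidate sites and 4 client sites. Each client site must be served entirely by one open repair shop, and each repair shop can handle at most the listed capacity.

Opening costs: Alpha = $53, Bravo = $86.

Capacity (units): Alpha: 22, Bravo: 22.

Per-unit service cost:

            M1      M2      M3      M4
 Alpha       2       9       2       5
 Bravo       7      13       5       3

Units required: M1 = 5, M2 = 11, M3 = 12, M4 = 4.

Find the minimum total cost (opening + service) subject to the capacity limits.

Minimum total cost: 320

Open {Alpha, Bravo}: M1→Alpha 2·5=10, M2→Alpha 9·11=99, M3→Bravo 5·12=60, M4→Bravo 3·4=12.
Loads: Alpha carries 16/22, Bravo carries 16/22. Service 181; fixed 139; total 320.
Next best feasible plan costs 328.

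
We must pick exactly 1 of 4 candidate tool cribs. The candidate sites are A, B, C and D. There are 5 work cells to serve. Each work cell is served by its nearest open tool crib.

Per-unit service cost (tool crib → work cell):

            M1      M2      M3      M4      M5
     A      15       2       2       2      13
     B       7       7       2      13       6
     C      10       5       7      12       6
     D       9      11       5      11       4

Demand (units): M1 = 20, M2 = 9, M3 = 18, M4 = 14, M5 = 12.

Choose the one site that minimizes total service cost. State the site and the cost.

With exactly 1 open, each work cell uses its cheapest among the chosen.
{B}: M1→B 7·20=140, M2→B 7·9=63, M3→B 2·18=36, M4→B 13·14=182, M5→B 6·12=72. Service cost 493.
{A}: service cost 538
{D}: service cost 571
Among all 4 size-1 choices, {B} is lowest.

Choose B only; total service cost 493.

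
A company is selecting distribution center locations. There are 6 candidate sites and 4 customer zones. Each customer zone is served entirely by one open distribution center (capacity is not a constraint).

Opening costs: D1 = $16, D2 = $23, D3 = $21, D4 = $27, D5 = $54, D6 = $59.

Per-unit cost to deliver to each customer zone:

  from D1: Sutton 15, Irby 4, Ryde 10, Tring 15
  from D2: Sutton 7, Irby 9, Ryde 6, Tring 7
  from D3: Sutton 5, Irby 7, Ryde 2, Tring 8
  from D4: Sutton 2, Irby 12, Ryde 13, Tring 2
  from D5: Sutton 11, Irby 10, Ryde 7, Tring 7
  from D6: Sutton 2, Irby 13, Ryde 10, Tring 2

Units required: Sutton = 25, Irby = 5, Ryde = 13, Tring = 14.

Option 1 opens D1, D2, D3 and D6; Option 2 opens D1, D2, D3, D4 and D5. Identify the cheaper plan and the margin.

Option 1: {D1, D2, D3, D6}: Sutton→D6 2·25=50, Irby→D1 4·5=20, Ryde→D3 2·13=26, Tring→D6 2·14=28. Service 124; fixed 119; total 243.
Option 2: {D1, D2, D3, D4, D5}: Sutton→D4 2·25=50, Irby→D1 4·5=20, Ryde→D3 2·13=26, Tring→D4 2·14=28. Service 124; fixed 141; total 265.
Difference: |243 − 265| = 22.

Option 1 is cheaper by 22.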